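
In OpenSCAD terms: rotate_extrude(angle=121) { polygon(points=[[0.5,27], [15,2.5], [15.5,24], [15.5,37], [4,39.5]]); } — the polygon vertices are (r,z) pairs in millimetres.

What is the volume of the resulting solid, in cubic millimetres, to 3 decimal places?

Profile (r,z), 5 vertices: (0.5,27) (15,2.5) (15.5,24) (15.5,37) (4,39.5)
edge 0: (0.5,27)→(15,2.5)  cross = 0.5·2.5 − 15·27 = -403.7500; (r_i+r_j)·cross = 15.5·-403.7500 = -6258.1250
edge 1: (15,2.5)→(15.5,24)  cross = 15·24 − 15.5·2.5 = 321.2500; (r_i+r_j)·cross = 30.5·321.2500 = 9798.1250
edge 2: (15.5,24)→(15.5,37)  cross = 15.5·37 − 15.5·24 = 201.5000; (r_i+r_j)·cross = 31·201.5000 = 6246.5000
edge 3: (15.5,37)→(4,39.5)  cross = 15.5·39.5 − 4·37 = 464.2500; (r_i+r_j)·cross = 19.5·464.2500 = 9052.8750
edge 4: (4,39.5)→(0.5,27)  cross = 4·27 − 0.5·39.5 = 88.2500; (r_i+r_j)·cross = 4.5·88.2500 = 397.1250
Σcross = 671.5000 → A = |Σcross|/2 = 335.7500 mm²
Σ(r_i+r_j)·cross = 19236.5000 → first moment M = |Σ|/6 = 3206.0833
R_c = M/A = 3206.0833/335.7500 = 9.5490 mm
θ = 121° = 2.111848 rad
V = θ·R_c·A = 2.111848·9.5490·335.7500 = 6770.762 mm³

Volume = 6770.762 mm³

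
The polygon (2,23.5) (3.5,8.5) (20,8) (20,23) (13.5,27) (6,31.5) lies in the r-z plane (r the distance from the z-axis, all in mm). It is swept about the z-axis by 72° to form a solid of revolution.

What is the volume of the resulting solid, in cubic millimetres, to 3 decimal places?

Volume = 4555.257 mm³

Profile (r,z), 6 vertices: (2,23.5) (3.5,8.5) (20,8) (20,23) (13.5,27) (6,31.5)
edge 0: (2,23.5)→(3.5,8.5)  cross = 2·8.5 − 3.5·23.5 = -65.2500; (r_i+r_j)·cross = 5.5·-65.2500 = -358.8750
edge 1: (3.5,8.5)→(20,8)  cross = 3.5·8 − 20·8.5 = -142.0000; (r_i+r_j)·cross = 23.5·-142.0000 = -3337.0000
edge 2: (20,8)→(20,23)  cross = 20·23 − 20·8 = 300.0000; (r_i+r_j)·cross = 40·300.0000 = 12000.0000
edge 3: (20,23)→(13.5,27)  cross = 20·27 − 13.5·23 = 229.5000; (r_i+r_j)·cross = 33.5·229.5000 = 7688.2500
edge 4: (13.5,27)→(6,31.5)  cross = 13.5·31.5 − 6·27 = 263.2500; (r_i+r_j)·cross = 19.5·263.2500 = 5133.3750
edge 5: (6,31.5)→(2,23.5)  cross = 6·23.5 − 2·31.5 = 78.0000; (r_i+r_j)·cross = 8·78.0000 = 624.0000
Σcross = 663.5000 → A = |Σcross|/2 = 331.7500 mm²
Σ(r_i+r_j)·cross = 21749.7500 → first moment M = |Σ|/6 = 3624.9583
R_c = M/A = 3624.9583/331.7500 = 10.9268 mm
θ = 72° = 1.256637 rad
V = θ·R_c·A = 1.256637·10.9268·331.7500 = 4555.257 mm³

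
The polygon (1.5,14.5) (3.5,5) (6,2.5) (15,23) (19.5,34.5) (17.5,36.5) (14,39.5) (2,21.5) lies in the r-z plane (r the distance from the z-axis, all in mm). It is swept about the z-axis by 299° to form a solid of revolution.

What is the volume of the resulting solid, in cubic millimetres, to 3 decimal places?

Profile (r,z), 8 vertices: (1.5,14.5) (3.5,5) (6,2.5) (15,23) (19.5,34.5) (17.5,36.5) (14,39.5) (2,21.5)
edge 0: (1.5,14.5)→(3.5,5)  cross = 1.5·5 − 3.5·14.5 = -43.2500; (r_i+r_j)·cross = 5·-43.2500 = -216.2500
edge 1: (3.5,5)→(6,2.5)  cross = 3.5·2.5 − 6·5 = -21.2500; (r_i+r_j)·cross = 9.5·-21.2500 = -201.8750
edge 2: (6,2.5)→(15,23)  cross = 6·23 − 15·2.5 = 100.5000; (r_i+r_j)·cross = 21·100.5000 = 2110.5000
edge 3: (15,23)→(19.5,34.5)  cross = 15·34.5 − 19.5·23 = 69.0000; (r_i+r_j)·cross = 34.5·69.0000 = 2380.5000
edge 4: (19.5,34.5)→(17.5,36.5)  cross = 19.5·36.5 − 17.5·34.5 = 108.0000; (r_i+r_j)·cross = 37·108.0000 = 3996.0000
edge 5: (17.5,36.5)→(14,39.5)  cross = 17.5·39.5 − 14·36.5 = 180.2500; (r_i+r_j)·cross = 31.5·180.2500 = 5677.8750
edge 6: (14,39.5)→(2,21.5)  cross = 14·21.5 − 2·39.5 = 222.0000; (r_i+r_j)·cross = 16·222.0000 = 3552.0000
edge 7: (2,21.5)→(1.5,14.5)  cross = 2·14.5 − 1.5·21.5 = -3.2500; (r_i+r_j)·cross = 3.5·-3.2500 = -11.3750
Σcross = 612.0000 → A = |Σcross|/2 = 306.0000 mm²
Σ(r_i+r_j)·cross = 17287.3750 → first moment M = |Σ|/6 = 2881.2292
R_c = M/A = 2881.2292/306.0000 = 9.4158 mm
θ = 299° = 5.218534 rad
V = θ·R_c·A = 5.218534·9.4158·306.0000 = 15035.794 mm³

Volume = 15035.794 mm³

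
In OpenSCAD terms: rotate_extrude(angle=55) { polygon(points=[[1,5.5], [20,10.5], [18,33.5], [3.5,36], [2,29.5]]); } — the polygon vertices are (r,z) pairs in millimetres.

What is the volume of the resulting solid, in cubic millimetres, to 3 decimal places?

Profile (r,z), 5 vertices: (1,5.5) (20,10.5) (18,33.5) (3.5,36) (2,29.5)
edge 0: (1,5.5)→(20,10.5)  cross = 1·10.5 − 20·5.5 = -99.5000; (r_i+r_j)·cross = 21·-99.5000 = -2089.5000
edge 1: (20,10.5)→(18,33.5)  cross = 20·33.5 − 18·10.5 = 481.0000; (r_i+r_j)·cross = 38·481.0000 = 18278.0000
edge 2: (18,33.5)→(3.5,36)  cross = 18·36 − 3.5·33.5 = 530.7500; (r_i+r_j)·cross = 21.5·530.7500 = 11411.1250
edge 3: (3.5,36)→(2,29.5)  cross = 3.5·29.5 − 2·36 = 31.2500; (r_i+r_j)·cross = 5.5·31.2500 = 171.8750
edge 4: (2,29.5)→(1,5.5)  cross = 2·5.5 − 1·29.5 = -18.5000; (r_i+r_j)·cross = 3·-18.5000 = -55.5000
Σcross = 925.0000 → A = |Σcross|/2 = 462.5000 mm²
Σ(r_i+r_j)·cross = 27716.0000 → first moment M = |Σ|/6 = 4619.3333
R_c = M/A = 4619.3333/462.5000 = 9.9877 mm
θ = 55° = 0.959931 rad
V = θ·R_c·A = 0.959931·9.9877·462.5000 = 4434.242 mm³

Volume = 4434.242 mm³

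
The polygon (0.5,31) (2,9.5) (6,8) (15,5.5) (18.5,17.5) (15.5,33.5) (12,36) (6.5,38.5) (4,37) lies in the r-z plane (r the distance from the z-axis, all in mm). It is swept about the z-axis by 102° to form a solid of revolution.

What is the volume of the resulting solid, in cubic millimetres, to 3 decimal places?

Volume = 7366.319 mm³

Profile (r,z), 9 vertices: (0.5,31) (2,9.5) (6,8) (15,5.5) (18.5,17.5) (15.5,33.5) (12,36) (6.5,38.5) (4,37)
edge 0: (0.5,31)→(2,9.5)  cross = 0.5·9.5 − 2·31 = -57.2500; (r_i+r_j)·cross = 2.5·-57.2500 = -143.1250
edge 1: (2,9.5)→(6,8)  cross = 2·8 − 6·9.5 = -41.0000; (r_i+r_j)·cross = 8·-41.0000 = -328.0000
edge 2: (6,8)→(15,5.5)  cross = 6·5.5 − 15·8 = -87.0000; (r_i+r_j)·cross = 21·-87.0000 = -1827.0000
edge 3: (15,5.5)→(18.5,17.5)  cross = 15·17.5 − 18.5·5.5 = 160.7500; (r_i+r_j)·cross = 33.5·160.7500 = 5385.1250
edge 4: (18.5,17.5)→(15.5,33.5)  cross = 18.5·33.5 − 15.5·17.5 = 348.5000; (r_i+r_j)·cross = 34·348.5000 = 11849.0000
edge 5: (15.5,33.5)→(12,36)  cross = 15.5·36 − 12·33.5 = 156.0000; (r_i+r_j)·cross = 27.5·156.0000 = 4290.0000
edge 6: (12,36)→(6.5,38.5)  cross = 12·38.5 − 6.5·36 = 228.0000; (r_i+r_j)·cross = 18.5·228.0000 = 4218.0000
edge 7: (6.5,38.5)→(4,37)  cross = 6.5·37 − 4·38.5 = 86.5000; (r_i+r_j)·cross = 10.5·86.5000 = 908.2500
edge 8: (4,37)→(0.5,31)  cross = 4·31 − 0.5·37 = 105.5000; (r_i+r_j)·cross = 4.5·105.5000 = 474.7500
Σcross = 900.0000 → A = |Σcross|/2 = 450.0000 mm²
Σ(r_i+r_j)·cross = 24827.0000 → first moment M = |Σ|/6 = 4137.8333
R_c = M/A = 4137.8333/450.0000 = 9.1952 mm
θ = 102° = 1.780236 rad
V = θ·R_c·A = 1.780236·9.1952·450.0000 = 7366.319 mm³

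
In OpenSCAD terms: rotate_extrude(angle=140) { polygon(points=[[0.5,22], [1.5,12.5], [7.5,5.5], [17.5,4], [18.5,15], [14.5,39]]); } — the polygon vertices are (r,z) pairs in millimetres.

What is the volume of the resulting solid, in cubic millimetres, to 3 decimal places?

Profile (r,z), 6 vertices: (0.5,22) (1.5,12.5) (7.5,5.5) (17.5,4) (18.5,15) (14.5,39)
edge 0: (0.5,22)→(1.5,12.5)  cross = 0.5·12.5 − 1.5·22 = -26.7500; (r_i+r_j)·cross = 2·-26.7500 = -53.5000
edge 1: (1.5,12.5)→(7.5,5.5)  cross = 1.5·5.5 − 7.5·12.5 = -85.5000; (r_i+r_j)·cross = 9·-85.5000 = -769.5000
edge 2: (7.5,5.5)→(17.5,4)  cross = 7.5·4 − 17.5·5.5 = -66.2500; (r_i+r_j)·cross = 25·-66.2500 = -1656.2500
edge 3: (17.5,4)→(18.5,15)  cross = 17.5·15 − 18.5·4 = 188.5000; (r_i+r_j)·cross = 36·188.5000 = 6786.0000
edge 4: (18.5,15)→(14.5,39)  cross = 18.5·39 − 14.5·15 = 504.0000; (r_i+r_j)·cross = 33·504.0000 = 16632.0000
edge 5: (14.5,39)→(0.5,22)  cross = 14.5·22 − 0.5·39 = 299.5000; (r_i+r_j)·cross = 15·299.5000 = 4492.5000
Σcross = 813.5000 → A = |Σcross|/2 = 406.7500 mm²
Σ(r_i+r_j)·cross = 25431.2500 → first moment M = |Σ|/6 = 4238.5417
R_c = M/A = 4238.5417/406.7500 = 10.4205 mm
θ = 140° = 2.443461 rad
V = θ·R_c·A = 2.443461·10.4205·406.7500 = 10356.711 mm³

Volume = 10356.711 mm³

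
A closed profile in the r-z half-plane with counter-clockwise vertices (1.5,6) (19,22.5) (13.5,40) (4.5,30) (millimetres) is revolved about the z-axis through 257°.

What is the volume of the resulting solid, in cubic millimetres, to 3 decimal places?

Volume = 12802.354 mm³

Profile (r,z), 4 vertices: (1.5,6) (19,22.5) (13.5,40) (4.5,30)
edge 0: (1.5,6)→(19,22.5)  cross = 1.5·22.5 − 19·6 = -80.2500; (r_i+r_j)·cross = 20.5·-80.2500 = -1645.1250
edge 1: (19,22.5)→(13.5,40)  cross = 19·40 − 13.5·22.5 = 456.2500; (r_i+r_j)·cross = 32.5·456.2500 = 14828.1250
edge 2: (13.5,40)→(4.5,30)  cross = 13.5·30 − 4.5·40 = 225.0000; (r_i+r_j)·cross = 18·225.0000 = 4050.0000
edge 3: (4.5,30)→(1.5,6)  cross = 4.5·6 − 1.5·30 = -18.0000; (r_i+r_j)·cross = 6·-18.0000 = -108.0000
Σcross = 583.0000 → A = |Σcross|/2 = 291.5000 mm²
Σ(r_i+r_j)·cross = 17125.0000 → first moment M = |Σ|/6 = 2854.1667
R_c = M/A = 2854.1667/291.5000 = 9.7913 mm
θ = 257° = 4.485496 rad
V = θ·R_c·A = 4.485496·9.7913·291.5000 = 12802.354 mm³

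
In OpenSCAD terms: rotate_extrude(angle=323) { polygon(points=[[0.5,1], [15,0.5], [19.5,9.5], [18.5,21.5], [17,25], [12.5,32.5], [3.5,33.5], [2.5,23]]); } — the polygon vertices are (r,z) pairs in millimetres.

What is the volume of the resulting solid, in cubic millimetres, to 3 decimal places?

Profile (r,z), 8 vertices: (0.5,1) (15,0.5) (19.5,9.5) (18.5,21.5) (17,25) (12.5,32.5) (3.5,33.5) (2.5,23)
edge 0: (0.5,1)→(15,0.5)  cross = 0.5·0.5 − 15·1 = -14.7500; (r_i+r_j)·cross = 15.5·-14.7500 = -228.6250
edge 1: (15,0.5)→(19.5,9.5)  cross = 15·9.5 − 19.5·0.5 = 132.7500; (r_i+r_j)·cross = 34.5·132.7500 = 4579.8750
edge 2: (19.5,9.5)→(18.5,21.5)  cross = 19.5·21.5 − 18.5·9.5 = 243.5000; (r_i+r_j)·cross = 38·243.5000 = 9253.0000
edge 3: (18.5,21.5)→(17,25)  cross = 18.5·25 − 17·21.5 = 97.0000; (r_i+r_j)·cross = 35.5·97.0000 = 3443.5000
edge 4: (17,25)→(12.5,32.5)  cross = 17·32.5 − 12.5·25 = 240.0000; (r_i+r_j)·cross = 29.5·240.0000 = 7080.0000
edge 5: (12.5,32.5)→(3.5,33.5)  cross = 12.5·33.5 − 3.5·32.5 = 305.0000; (r_i+r_j)·cross = 16·305.0000 = 4880.0000
edge 6: (3.5,33.5)→(2.5,23)  cross = 3.5·23 − 2.5·33.5 = -3.2500; (r_i+r_j)·cross = 6·-3.2500 = -19.5000
edge 7: (2.5,23)→(0.5,1)  cross = 2.5·1 − 0.5·23 = -9.0000; (r_i+r_j)·cross = 3·-9.0000 = -27.0000
Σcross = 991.2500 → A = |Σcross|/2 = 495.6250 mm²
Σ(r_i+r_j)·cross = 28961.2500 → first moment M = |Σ|/6 = 4826.8750
R_c = M/A = 4826.8750/495.6250 = 9.7390 mm
θ = 323° = 5.637413 rad
V = θ·R_c·A = 5.637413·9.7390·495.6250 = 27211.090 mm³

Volume = 27211.090 mm³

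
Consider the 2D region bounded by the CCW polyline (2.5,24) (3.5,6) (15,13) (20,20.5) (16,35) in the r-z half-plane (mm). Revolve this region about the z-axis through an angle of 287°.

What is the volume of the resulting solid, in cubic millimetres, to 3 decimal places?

Volume = 16114.676 mm³

Profile (r,z), 5 vertices: (2.5,24) (3.5,6) (15,13) (20,20.5) (16,35)
edge 0: (2.5,24)→(3.5,6)  cross = 2.5·6 − 3.5·24 = -69.0000; (r_i+r_j)·cross = 6·-69.0000 = -414.0000
edge 1: (3.5,6)→(15,13)  cross = 3.5·13 − 15·6 = -44.5000; (r_i+r_j)·cross = 18.5·-44.5000 = -823.2500
edge 2: (15,13)→(20,20.5)  cross = 15·20.5 − 20·13 = 47.5000; (r_i+r_j)·cross = 35·47.5000 = 1662.5000
edge 3: (20,20.5)→(16,35)  cross = 20·35 − 16·20.5 = 372.0000; (r_i+r_j)·cross = 36·372.0000 = 13392.0000
edge 4: (16,35)→(2.5,24)  cross = 16·24 − 2.5·35 = 296.5000; (r_i+r_j)·cross = 18.5·296.5000 = 5485.2500
Σcross = 602.5000 → A = |Σcross|/2 = 301.2500 mm²
Σ(r_i+r_j)·cross = 19302.5000 → first moment M = |Σ|/6 = 3217.0833
R_c = M/A = 3217.0833/301.2500 = 10.6791 mm
θ = 287° = 5.009095 rad
V = θ·R_c·A = 5.009095·10.6791·301.2500 = 16114.676 mm³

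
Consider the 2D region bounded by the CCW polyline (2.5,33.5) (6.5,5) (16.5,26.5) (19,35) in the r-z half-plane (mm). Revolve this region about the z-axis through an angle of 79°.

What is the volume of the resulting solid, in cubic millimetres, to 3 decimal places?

Volume = 3366.020 mm³

Profile (r,z), 4 vertices: (2.5,33.5) (6.5,5) (16.5,26.5) (19,35)
edge 0: (2.5,33.5)→(6.5,5)  cross = 2.5·5 − 6.5·33.5 = -205.2500; (r_i+r_j)·cross = 9·-205.2500 = -1847.2500
edge 1: (6.5,5)→(16.5,26.5)  cross = 6.5·26.5 − 16.5·5 = 89.7500; (r_i+r_j)·cross = 23·89.7500 = 2064.2500
edge 2: (16.5,26.5)→(19,35)  cross = 16.5·35 − 19·26.5 = 74.0000; (r_i+r_j)·cross = 35.5·74.0000 = 2627.0000
edge 3: (19,35)→(2.5,33.5)  cross = 19·33.5 − 2.5·35 = 549.0000; (r_i+r_j)·cross = 21.5·549.0000 = 11803.5000
Σcross = 507.5000 → A = |Σcross|/2 = 253.7500 mm²
Σ(r_i+r_j)·cross = 14647.5000 → first moment M = |Σ|/6 = 2441.2500
R_c = M/A = 2441.2500/253.7500 = 9.6207 mm
θ = 79° = 1.378810 rad
V = θ·R_c·A = 1.378810·9.6207·253.7500 = 3366.020 mm³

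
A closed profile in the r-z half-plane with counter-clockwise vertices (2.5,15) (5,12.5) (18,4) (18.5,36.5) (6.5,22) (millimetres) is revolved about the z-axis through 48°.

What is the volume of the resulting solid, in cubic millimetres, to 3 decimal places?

Volume = 2912.972 mm³

Profile (r,z), 5 vertices: (2.5,15) (5,12.5) (18,4) (18.5,36.5) (6.5,22)
edge 0: (2.5,15)→(5,12.5)  cross = 2.5·12.5 − 5·15 = -43.7500; (r_i+r_j)·cross = 7.5·-43.7500 = -328.1250
edge 1: (5,12.5)→(18,4)  cross = 5·4 − 18·12.5 = -205.0000; (r_i+r_j)·cross = 23·-205.0000 = -4715.0000
edge 2: (18,4)→(18.5,36.5)  cross = 18·36.5 − 18.5·4 = 583.0000; (r_i+r_j)·cross = 36.5·583.0000 = 21279.5000
edge 3: (18.5,36.5)→(6.5,22)  cross = 18.5·22 − 6.5·36.5 = 169.7500; (r_i+r_j)·cross = 25·169.7500 = 4243.7500
edge 4: (6.5,22)→(2.5,15)  cross = 6.5·15 − 2.5·22 = 42.5000; (r_i+r_j)·cross = 9·42.5000 = 382.5000
Σcross = 546.5000 → A = |Σcross|/2 = 273.2500 mm²
Σ(r_i+r_j)·cross = 20862.6250 → first moment M = |Σ|/6 = 3477.1042
R_c = M/A = 3477.1042/273.2500 = 12.7250 mm
θ = 48° = 0.837758 rad
V = θ·R_c·A = 0.837758·12.7250·273.2500 = 2912.972 mm³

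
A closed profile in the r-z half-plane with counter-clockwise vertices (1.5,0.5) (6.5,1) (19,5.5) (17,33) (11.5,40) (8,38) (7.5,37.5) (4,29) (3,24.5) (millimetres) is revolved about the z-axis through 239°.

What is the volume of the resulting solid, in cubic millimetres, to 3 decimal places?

Volume = 21824.435 mm³

Profile (r,z), 9 vertices: (1.5,0.5) (6.5,1) (19,5.5) (17,33) (11.5,40) (8,38) (7.5,37.5) (4,29) (3,24.5)
edge 0: (1.5,0.5)→(6.5,1)  cross = 1.5·1 − 6.5·0.5 = -1.7500; (r_i+r_j)·cross = 8·-1.7500 = -14.0000
edge 1: (6.5,1)→(19,5.5)  cross = 6.5·5.5 − 19·1 = 16.7500; (r_i+r_j)·cross = 25.5·16.7500 = 427.1250
edge 2: (19,5.5)→(17,33)  cross = 19·33 − 17·5.5 = 533.5000; (r_i+r_j)·cross = 36·533.5000 = 19206.0000
edge 3: (17,33)→(11.5,40)  cross = 17·40 − 11.5·33 = 300.5000; (r_i+r_j)·cross = 28.5·300.5000 = 8564.2500
edge 4: (11.5,40)→(8,38)  cross = 11.5·38 − 8·40 = 117.0000; (r_i+r_j)·cross = 19.5·117.0000 = 2281.5000
edge 5: (8,38)→(7.5,37.5)  cross = 8·37.5 − 7.5·38 = 15.0000; (r_i+r_j)·cross = 15.5·15.0000 = 232.5000
edge 6: (7.5,37.5)→(4,29)  cross = 7.5·29 − 4·37.5 = 67.5000; (r_i+r_j)·cross = 11.5·67.5000 = 776.2500
edge 7: (4,29)→(3,24.5)  cross = 4·24.5 − 3·29 = 11.0000; (r_i+r_j)·cross = 7·11.0000 = 77.0000
edge 8: (3,24.5)→(1.5,0.5)  cross = 3·0.5 − 1.5·24.5 = -35.2500; (r_i+r_j)·cross = 4.5·-35.2500 = -158.6250
Σcross = 1024.2500 → A = |Σcross|/2 = 512.1250 mm²
Σ(r_i+r_j)·cross = 31392.0000 → first moment M = |Σ|/6 = 5232.0000
R_c = M/A = 5232.0000/512.1250 = 10.2163 mm
θ = 239° = 4.171337 rad
V = θ·R_c·A = 4.171337·10.2163·512.1250 = 21824.435 mm³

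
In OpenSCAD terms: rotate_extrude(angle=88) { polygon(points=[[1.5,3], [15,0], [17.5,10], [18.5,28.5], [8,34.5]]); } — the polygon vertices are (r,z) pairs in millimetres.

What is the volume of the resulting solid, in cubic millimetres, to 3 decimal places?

Volume = 6664.610 mm³

Profile (r,z), 5 vertices: (1.5,3) (15,0) (17.5,10) (18.5,28.5) (8,34.5)
edge 0: (1.5,3)→(15,0)  cross = 1.5·0 − 15·3 = -45.0000; (r_i+r_j)·cross = 16.5·-45.0000 = -742.5000
edge 1: (15,0)→(17.5,10)  cross = 15·10 − 17.5·0 = 150.0000; (r_i+r_j)·cross = 32.5·150.0000 = 4875.0000
edge 2: (17.5,10)→(18.5,28.5)  cross = 17.5·28.5 − 18.5·10 = 313.7500; (r_i+r_j)·cross = 36·313.7500 = 11295.0000
edge 3: (18.5,28.5)→(8,34.5)  cross = 18.5·34.5 − 8·28.5 = 410.2500; (r_i+r_j)·cross = 26.5·410.2500 = 10871.6250
edge 4: (8,34.5)→(1.5,3)  cross = 8·3 − 1.5·34.5 = -27.7500; (r_i+r_j)·cross = 9.5·-27.7500 = -263.6250
Σcross = 801.2500 → A = |Σcross|/2 = 400.6250 mm²
Σ(r_i+r_j)·cross = 26035.5000 → first moment M = |Σ|/6 = 4339.2500
R_c = M/A = 4339.2500/400.6250 = 10.8312 mm
θ = 88° = 1.535890 rad
V = θ·R_c·A = 1.535890·10.8312·400.6250 = 6664.610 mm³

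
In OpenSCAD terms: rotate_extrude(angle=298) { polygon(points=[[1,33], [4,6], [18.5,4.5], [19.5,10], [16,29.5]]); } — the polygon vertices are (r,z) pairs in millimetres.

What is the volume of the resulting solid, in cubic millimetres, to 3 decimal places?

Volume = 20968.050 mm³

Profile (r,z), 5 vertices: (1,33) (4,6) (18.5,4.5) (19.5,10) (16,29.5)
edge 0: (1,33)→(4,6)  cross = 1·6 − 4·33 = -126.0000; (r_i+r_j)·cross = 5·-126.0000 = -630.0000
edge 1: (4,6)→(18.5,4.5)  cross = 4·4.5 − 18.5·6 = -93.0000; (r_i+r_j)·cross = 22.5·-93.0000 = -2092.5000
edge 2: (18.5,4.5)→(19.5,10)  cross = 18.5·10 − 19.5·4.5 = 97.2500; (r_i+r_j)·cross = 38·97.2500 = 3695.5000
edge 3: (19.5,10)→(16,29.5)  cross = 19.5·29.5 − 16·10 = 415.2500; (r_i+r_j)·cross = 35.5·415.2500 = 14741.3750
edge 4: (16,29.5)→(1,33)  cross = 16·33 − 1·29.5 = 498.5000; (r_i+r_j)·cross = 17·498.5000 = 8474.5000
Σcross = 792.0000 → A = |Σcross|/2 = 396.0000 mm²
Σ(r_i+r_j)·cross = 24188.8750 → first moment M = |Σ|/6 = 4031.4792
R_c = M/A = 4031.4792/396.0000 = 10.1805 mm
θ = 298° = 5.201081 rad
V = θ·R_c·A = 5.201081·10.1805·396.0000 = 20968.050 mm³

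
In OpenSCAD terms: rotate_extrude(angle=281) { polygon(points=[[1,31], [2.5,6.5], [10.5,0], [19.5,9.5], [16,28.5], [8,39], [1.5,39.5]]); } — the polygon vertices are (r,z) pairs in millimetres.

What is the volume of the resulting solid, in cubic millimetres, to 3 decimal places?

Volume = 23015.926 mm³

Profile (r,z), 7 vertices: (1,31) (2.5,6.5) (10.5,0) (19.5,9.5) (16,28.5) (8,39) (1.5,39.5)
edge 0: (1,31)→(2.5,6.5)  cross = 1·6.5 − 2.5·31 = -71.0000; (r_i+r_j)·cross = 3.5·-71.0000 = -248.5000
edge 1: (2.5,6.5)→(10.5,0)  cross = 2.5·0 − 10.5·6.5 = -68.2500; (r_i+r_j)·cross = 13·-68.2500 = -887.2500
edge 2: (10.5,0)→(19.5,9.5)  cross = 10.5·9.5 − 19.5·0 = 99.7500; (r_i+r_j)·cross = 30·99.7500 = 2992.5000
edge 3: (19.5,9.5)→(16,28.5)  cross = 19.5·28.5 − 16·9.5 = 403.7500; (r_i+r_j)·cross = 35.5·403.7500 = 14333.1250
edge 4: (16,28.5)→(8,39)  cross = 16·39 − 8·28.5 = 396.0000; (r_i+r_j)·cross = 24·396.0000 = 9504.0000
edge 5: (8,39)→(1.5,39.5)  cross = 8·39.5 − 1.5·39 = 257.5000; (r_i+r_j)·cross = 9.5·257.5000 = 2446.2500
edge 6: (1.5,39.5)→(1,31)  cross = 1.5·31 − 1·39.5 = 7.0000; (r_i+r_j)·cross = 2.5·7.0000 = 17.5000
Σcross = 1024.7500 → A = |Σcross|/2 = 512.3750 mm²
Σ(r_i+r_j)·cross = 28157.6250 → first moment M = |Σ|/6 = 4692.9375
R_c = M/A = 4692.9375/512.3750 = 9.1592 mm
θ = 281° = 4.904375 rad
V = θ·R_c·A = 4.904375·9.1592·512.3750 = 23015.926 mm³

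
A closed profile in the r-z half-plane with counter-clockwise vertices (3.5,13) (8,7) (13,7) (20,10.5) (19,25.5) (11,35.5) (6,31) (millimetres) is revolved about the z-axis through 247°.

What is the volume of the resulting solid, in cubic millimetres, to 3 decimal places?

Profile (r,z), 7 vertices: (3.5,13) (8,7) (13,7) (20,10.5) (19,25.5) (11,35.5) (6,31)
edge 0: (3.5,13)→(8,7)  cross = 3.5·7 − 8·13 = -79.5000; (r_i+r_j)·cross = 11.5·-79.5000 = -914.2500
edge 1: (8,7)→(13,7)  cross = 8·7 − 13·7 = -35.0000; (r_i+r_j)·cross = 21·-35.0000 = -735.0000
edge 2: (13,7)→(20,10.5)  cross = 13·10.5 − 20·7 = -3.5000; (r_i+r_j)·cross = 33·-3.5000 = -115.5000
edge 3: (20,10.5)→(19,25.5)  cross = 20·25.5 − 19·10.5 = 310.5000; (r_i+r_j)·cross = 39·310.5000 = 12109.5000
edge 4: (19,25.5)→(11,35.5)  cross = 19·35.5 − 11·25.5 = 394.0000; (r_i+r_j)·cross = 30·394.0000 = 11820.0000
edge 5: (11,35.5)→(6,31)  cross = 11·31 − 6·35.5 = 128.0000; (r_i+r_j)·cross = 17·128.0000 = 2176.0000
edge 6: (6,31)→(3.5,13)  cross = 6·13 − 3.5·31 = -30.5000; (r_i+r_j)·cross = 9.5·-30.5000 = -289.7500
Σcross = 684.0000 → A = |Σcross|/2 = 342.0000 mm²
Σ(r_i+r_j)·cross = 24051.0000 → first moment M = |Σ|/6 = 4008.5000
R_c = M/A = 4008.5000/342.0000 = 11.7208 mm
θ = 247° = 4.310963 rad
V = θ·R_c·A = 4.310963·11.7208·342.0000 = 17280.496 mm³

Volume = 17280.496 mm³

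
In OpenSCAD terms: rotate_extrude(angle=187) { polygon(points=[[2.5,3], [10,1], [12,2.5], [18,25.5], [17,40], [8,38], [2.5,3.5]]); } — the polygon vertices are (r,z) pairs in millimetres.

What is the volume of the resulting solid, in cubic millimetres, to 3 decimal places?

Volume = 13729.574 mm³

Profile (r,z), 7 vertices: (2.5,3) (10,1) (12,2.5) (18,25.5) (17,40) (8,38) (2.5,3.5)
edge 0: (2.5,3)→(10,1)  cross = 2.5·1 − 10·3 = -27.5000; (r_i+r_j)·cross = 12.5·-27.5000 = -343.7500
edge 1: (10,1)→(12,2.5)  cross = 10·2.5 − 12·1 = 13.0000; (r_i+r_j)·cross = 22·13.0000 = 286.0000
edge 2: (12,2.5)→(18,25.5)  cross = 12·25.5 − 18·2.5 = 261.0000; (r_i+r_j)·cross = 30·261.0000 = 7830.0000
edge 3: (18,25.5)→(17,40)  cross = 18·40 − 17·25.5 = 286.5000; (r_i+r_j)·cross = 35·286.5000 = 10027.5000
edge 4: (17,40)→(8,38)  cross = 17·38 − 8·40 = 326.0000; (r_i+r_j)·cross = 25·326.0000 = 8150.0000
edge 5: (8,38)→(2.5,3.5)  cross = 8·3.5 − 2.5·38 = -67.0000; (r_i+r_j)·cross = 10.5·-67.0000 = -703.5000
edge 6: (2.5,3.5)→(2.5,3)  cross = 2.5·3 − 2.5·3.5 = -1.2500; (r_i+r_j)·cross = 5·-1.2500 = -6.2500
Σcross = 790.7500 → A = |Σcross|/2 = 395.3750 mm²
Σ(r_i+r_j)·cross = 25240.0000 → first moment M = |Σ|/6 = 4206.6667
R_c = M/A = 4206.6667/395.3750 = 10.6397 mm
θ = 187° = 3.263766 rad
V = θ·R_c·A = 3.263766·10.6397·395.3750 = 13729.574 mm³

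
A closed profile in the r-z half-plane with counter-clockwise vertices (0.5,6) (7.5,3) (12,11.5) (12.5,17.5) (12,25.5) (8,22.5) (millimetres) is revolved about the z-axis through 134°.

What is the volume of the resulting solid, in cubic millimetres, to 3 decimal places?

Volume = 2553.808 mm³

Profile (r,z), 6 vertices: (0.5,6) (7.5,3) (12,11.5) (12.5,17.5) (12,25.5) (8,22.5)
edge 0: (0.5,6)→(7.5,3)  cross = 0.5·3 − 7.5·6 = -43.5000; (r_i+r_j)·cross = 8·-43.5000 = -348.0000
edge 1: (7.5,3)→(12,11.5)  cross = 7.5·11.5 − 12·3 = 50.2500; (r_i+r_j)·cross = 19.5·50.2500 = 979.8750
edge 2: (12,11.5)→(12.5,17.5)  cross = 12·17.5 − 12.5·11.5 = 66.2500; (r_i+r_j)·cross = 24.5·66.2500 = 1623.1250
edge 3: (12.5,17.5)→(12,25.5)  cross = 12.5·25.5 − 12·17.5 = 108.7500; (r_i+r_j)·cross = 24.5·108.7500 = 2664.3750
edge 4: (12,25.5)→(8,22.5)  cross = 12·22.5 − 8·25.5 = 66.0000; (r_i+r_j)·cross = 20·66.0000 = 1320.0000
edge 5: (8,22.5)→(0.5,6)  cross = 8·6 − 0.5·22.5 = 36.7500; (r_i+r_j)·cross = 8.5·36.7500 = 312.3750
Σcross = 284.5000 → A = |Σcross|/2 = 142.2500 mm²
Σ(r_i+r_j)·cross = 6551.7500 → first moment M = |Σ|/6 = 1091.9583
R_c = M/A = 1091.9583/142.2500 = 7.6763 mm
θ = 134° = 2.338741 rad
V = θ·R_c·A = 2.338741·7.6763·142.2500 = 2553.808 mm³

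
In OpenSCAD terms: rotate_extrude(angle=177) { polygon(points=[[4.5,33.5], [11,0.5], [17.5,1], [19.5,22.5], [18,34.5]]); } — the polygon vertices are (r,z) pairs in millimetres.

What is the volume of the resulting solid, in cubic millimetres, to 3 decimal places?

Profile (r,z), 5 vertices: (4.5,33.5) (11,0.5) (17.5,1) (19.5,22.5) (18,34.5)
edge 0: (4.5,33.5)→(11,0.5)  cross = 4.5·0.5 − 11·33.5 = -366.2500; (r_i+r_j)·cross = 15.5·-366.2500 = -5676.8750
edge 1: (11,0.5)→(17.5,1)  cross = 11·1 − 17.5·0.5 = 2.2500; (r_i+r_j)·cross = 28.5·2.2500 = 64.1250
edge 2: (17.5,1)→(19.5,22.5)  cross = 17.5·22.5 − 19.5·1 = 374.2500; (r_i+r_j)·cross = 37·374.2500 = 13847.2500
edge 3: (19.5,22.5)→(18,34.5)  cross = 19.5·34.5 − 18·22.5 = 267.7500; (r_i+r_j)·cross = 37.5·267.7500 = 10040.6250
edge 4: (18,34.5)→(4.5,33.5)  cross = 18·33.5 − 4.5·34.5 = 447.7500; (r_i+r_j)·cross = 22.5·447.7500 = 10074.3750
Σcross = 725.7500 → A = |Σcross|/2 = 362.8750 mm²
Σ(r_i+r_j)·cross = 28349.5000 → first moment M = |Σ|/6 = 4724.9167
R_c = M/A = 4724.9167/362.8750 = 13.0208 mm
θ = 177° = 3.089233 rad
V = θ·R_c·A = 3.089233·13.0208·362.8750 = 14596.367 mm³

Volume = 14596.367 mm³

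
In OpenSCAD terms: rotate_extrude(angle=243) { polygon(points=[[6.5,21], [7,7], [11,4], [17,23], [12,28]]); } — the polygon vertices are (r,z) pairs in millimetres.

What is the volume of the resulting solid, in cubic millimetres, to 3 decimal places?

Profile (r,z), 5 vertices: (6.5,21) (7,7) (11,4) (17,23) (12,28)
edge 0: (6.5,21)→(7,7)  cross = 6.5·7 − 7·21 = -101.5000; (r_i+r_j)·cross = 13.5·-101.5000 = -1370.2500
edge 1: (7,7)→(11,4)  cross = 7·4 − 11·7 = -49.0000; (r_i+r_j)·cross = 18·-49.0000 = -882.0000
edge 2: (11,4)→(17,23)  cross = 11·23 − 17·4 = 185.0000; (r_i+r_j)·cross = 28·185.0000 = 5180.0000
edge 3: (17,23)→(12,28)  cross = 17·28 − 12·23 = 200.0000; (r_i+r_j)·cross = 29·200.0000 = 5800.0000
edge 4: (12,28)→(6.5,21)  cross = 12·21 − 6.5·28 = 70.0000; (r_i+r_j)·cross = 18.5·70.0000 = 1295.0000
Σcross = 304.5000 → A = |Σcross|/2 = 152.2500 mm²
Σ(r_i+r_j)·cross = 10022.7500 → first moment M = |Σ|/6 = 1670.4583
R_c = M/A = 1670.4583/152.2500 = 10.9718 mm
θ = 243° = 4.241150 rad
V = θ·R_c·A = 4.241150·10.9718·152.2500 = 7084.664 mm³

Volume = 7084.664 mm³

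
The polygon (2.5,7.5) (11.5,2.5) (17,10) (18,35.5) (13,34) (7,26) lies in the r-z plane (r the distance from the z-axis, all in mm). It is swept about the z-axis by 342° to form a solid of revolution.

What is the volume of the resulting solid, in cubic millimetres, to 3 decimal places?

Profile (r,z), 6 vertices: (2.5,7.5) (11.5,2.5) (17,10) (18,35.5) (13,34) (7,26)
edge 0: (2.5,7.5)→(11.5,2.5)  cross = 2.5·2.5 − 11.5·7.5 = -80.0000; (r_i+r_j)·cross = 14·-80.0000 = -1120.0000
edge 1: (11.5,2.5)→(17,10)  cross = 11.5·10 − 17·2.5 = 72.5000; (r_i+r_j)·cross = 28.5·72.5000 = 2066.2500
edge 2: (17,10)→(18,35.5)  cross = 17·35.5 − 18·10 = 423.5000; (r_i+r_j)·cross = 35·423.5000 = 14822.5000
edge 3: (18,35.5)→(13,34)  cross = 18·34 − 13·35.5 = 150.5000; (r_i+r_j)·cross = 31·150.5000 = 4665.5000
edge 4: (13,34)→(7,26)  cross = 13·26 − 7·34 = 100.0000; (r_i+r_j)·cross = 20·100.0000 = 2000.0000
edge 5: (7,26)→(2.5,7.5)  cross = 7·7.5 − 2.5·26 = -12.5000; (r_i+r_j)·cross = 9.5·-12.5000 = -118.7500
Σcross = 654.0000 → A = |Σcross|/2 = 327.0000 mm²
Σ(r_i+r_j)·cross = 22315.5000 → first moment M = |Σ|/6 = 3719.2500
R_c = M/A = 3719.2500/327.0000 = 11.3739 mm
θ = 342° = 5.969026 rad
V = θ·R_c·A = 5.969026·11.3739·327.0000 = 22200.300 mm³

Volume = 22200.300 mm³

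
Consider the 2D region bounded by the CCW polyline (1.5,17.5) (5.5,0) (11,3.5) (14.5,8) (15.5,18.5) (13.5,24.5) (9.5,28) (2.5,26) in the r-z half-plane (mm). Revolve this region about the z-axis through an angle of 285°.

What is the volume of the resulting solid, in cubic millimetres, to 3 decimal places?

Volume = 11751.520 mm³

Profile (r,z), 8 vertices: (1.5,17.5) (5.5,0) (11,3.5) (14.5,8) (15.5,18.5) (13.5,24.5) (9.5,28) (2.5,26)
edge 0: (1.5,17.5)→(5.5,0)  cross = 1.5·0 − 5.5·17.5 = -96.2500; (r_i+r_j)·cross = 7·-96.2500 = -673.7500
edge 1: (5.5,0)→(11,3.5)  cross = 5.5·3.5 − 11·0 = 19.2500; (r_i+r_j)·cross = 16.5·19.2500 = 317.6250
edge 2: (11,3.5)→(14.5,8)  cross = 11·8 − 14.5·3.5 = 37.2500; (r_i+r_j)·cross = 25.5·37.2500 = 949.8750
edge 3: (14.5,8)→(15.5,18.5)  cross = 14.5·18.5 − 15.5·8 = 144.2500; (r_i+r_j)·cross = 30·144.2500 = 4327.5000
edge 4: (15.5,18.5)→(13.5,24.5)  cross = 15.5·24.5 − 13.5·18.5 = 130.0000; (r_i+r_j)·cross = 29·130.0000 = 3770.0000
edge 5: (13.5,24.5)→(9.5,28)  cross = 13.5·28 − 9.5·24.5 = 145.2500; (r_i+r_j)·cross = 23·145.2500 = 3340.7500
edge 6: (9.5,28)→(2.5,26)  cross = 9.5·26 − 2.5·28 = 177.0000; (r_i+r_j)·cross = 12·177.0000 = 2124.0000
edge 7: (2.5,26)→(1.5,17.5)  cross = 2.5·17.5 − 1.5·26 = 4.7500; (r_i+r_j)·cross = 4·4.7500 = 19.0000
Σcross = 561.5000 → A = |Σcross|/2 = 280.7500 mm²
Σ(r_i+r_j)·cross = 14175.0000 → first moment M = |Σ|/6 = 2362.5000
R_c = M/A = 2362.5000/280.7500 = 8.4150 mm
θ = 285° = 4.974188 rad
V = θ·R_c·A = 4.974188·8.4150·280.7500 = 11751.520 mm³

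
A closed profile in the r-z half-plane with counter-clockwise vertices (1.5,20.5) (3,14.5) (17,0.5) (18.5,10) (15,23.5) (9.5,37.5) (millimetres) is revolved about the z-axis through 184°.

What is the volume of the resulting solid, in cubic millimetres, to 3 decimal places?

Volume = 10705.757 mm³

Profile (r,z), 6 vertices: (1.5,20.5) (3,14.5) (17,0.5) (18.5,10) (15,23.5) (9.5,37.5)
edge 0: (1.5,20.5)→(3,14.5)  cross = 1.5·14.5 − 3·20.5 = -39.7500; (r_i+r_j)·cross = 4.5·-39.7500 = -178.8750
edge 1: (3,14.5)→(17,0.5)  cross = 3·0.5 − 17·14.5 = -245.0000; (r_i+r_j)·cross = 20·-245.0000 = -4900.0000
edge 2: (17,0.5)→(18.5,10)  cross = 17·10 − 18.5·0.5 = 160.7500; (r_i+r_j)·cross = 35.5·160.7500 = 5706.6250
edge 3: (18.5,10)→(15,23.5)  cross = 18.5·23.5 − 15·10 = 284.7500; (r_i+r_j)·cross = 33.5·284.7500 = 9539.1250
edge 4: (15,23.5)→(9.5,37.5)  cross = 15·37.5 − 9.5·23.5 = 339.2500; (r_i+r_j)·cross = 24.5·339.2500 = 8311.6250
edge 5: (9.5,37.5)→(1.5,20.5)  cross = 9.5·20.5 − 1.5·37.5 = 138.5000; (r_i+r_j)·cross = 11·138.5000 = 1523.5000
Σcross = 638.5000 → A = |Σcross|/2 = 319.2500 mm²
Σ(r_i+r_j)·cross = 20002.0000 → first moment M = |Σ|/6 = 3333.6667
R_c = M/A = 3333.6667/319.2500 = 10.4422 mm
θ = 184° = 3.211406 rad
V = θ·R_c·A = 3.211406·10.4422·319.2500 = 10705.757 mm³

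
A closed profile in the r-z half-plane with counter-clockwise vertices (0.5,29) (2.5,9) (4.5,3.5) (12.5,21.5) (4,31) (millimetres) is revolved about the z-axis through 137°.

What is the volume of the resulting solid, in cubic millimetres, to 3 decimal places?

Volume = 2351.947 mm³

Profile (r,z), 5 vertices: (0.5,29) (2.5,9) (4.5,3.5) (12.5,21.5) (4,31)
edge 0: (0.5,29)→(2.5,9)  cross = 0.5·9 − 2.5·29 = -68.0000; (r_i+r_j)·cross = 3·-68.0000 = -204.0000
edge 1: (2.5,9)→(4.5,3.5)  cross = 2.5·3.5 − 4.5·9 = -31.7500; (r_i+r_j)·cross = 7·-31.7500 = -222.2500
edge 2: (4.5,3.5)→(12.5,21.5)  cross = 4.5·21.5 − 12.5·3.5 = 53.0000; (r_i+r_j)·cross = 17·53.0000 = 901.0000
edge 3: (12.5,21.5)→(4,31)  cross = 12.5·31 − 4·21.5 = 301.5000; (r_i+r_j)·cross = 16.5·301.5000 = 4974.7500
edge 4: (4,31)→(0.5,29)  cross = 4·29 − 0.5·31 = 100.5000; (r_i+r_j)·cross = 4.5·100.5000 = 452.2500
Σcross = 355.2500 → A = |Σcross|/2 = 177.6250 mm²
Σ(r_i+r_j)·cross = 5901.7500 → first moment M = |Σ|/6 = 983.6250
R_c = M/A = 983.6250/177.6250 = 5.5376 mm
θ = 137° = 2.391101 rad
V = θ·R_c·A = 2.391101·5.5376·177.6250 = 2351.947 mm³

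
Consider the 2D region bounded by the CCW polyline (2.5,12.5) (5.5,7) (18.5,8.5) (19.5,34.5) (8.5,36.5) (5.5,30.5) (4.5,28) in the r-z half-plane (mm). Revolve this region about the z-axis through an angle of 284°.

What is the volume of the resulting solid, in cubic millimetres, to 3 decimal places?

Profile (r,z), 7 vertices: (2.5,12.5) (5.5,7) (18.5,8.5) (19.5,34.5) (8.5,36.5) (5.5,30.5) (4.5,28)
edge 0: (2.5,12.5)→(5.5,7)  cross = 2.5·7 − 5.5·12.5 = -51.2500; (r_i+r_j)·cross = 8·-51.2500 = -410.0000
edge 1: (5.5,7)→(18.5,8.5)  cross = 5.5·8.5 − 18.5·7 = -82.7500; (r_i+r_j)·cross = 24·-82.7500 = -1986.0000
edge 2: (18.5,8.5)→(19.5,34.5)  cross = 18.5·34.5 − 19.5·8.5 = 472.5000; (r_i+r_j)·cross = 38·472.5000 = 17955.0000
edge 3: (19.5,34.5)→(8.5,36.5)  cross = 19.5·36.5 − 8.5·34.5 = 418.5000; (r_i+r_j)·cross = 28·418.5000 = 11718.0000
edge 4: (8.5,36.5)→(5.5,30.5)  cross = 8.5·30.5 − 5.5·36.5 = 58.5000; (r_i+r_j)·cross = 14·58.5000 = 819.0000
edge 5: (5.5,30.5)→(4.5,28)  cross = 5.5·28 − 4.5·30.5 = 16.7500; (r_i+r_j)·cross = 10·16.7500 = 167.5000
edge 6: (4.5,28)→(2.5,12.5)  cross = 4.5·12.5 − 2.5·28 = -13.7500; (r_i+r_j)·cross = 7·-13.7500 = -96.2500
Σcross = 818.5000 → A = |Σcross|/2 = 409.2500 mm²
Σ(r_i+r_j)·cross = 28167.2500 → first moment M = |Σ|/6 = 4694.5417
R_c = M/A = 4694.5417/409.2500 = 11.4711 mm
θ = 284° = 4.956735 rad
V = θ·R_c·A = 4.956735·11.4711·409.2500 = 23269.599 mm³

Volume = 23269.599 mm³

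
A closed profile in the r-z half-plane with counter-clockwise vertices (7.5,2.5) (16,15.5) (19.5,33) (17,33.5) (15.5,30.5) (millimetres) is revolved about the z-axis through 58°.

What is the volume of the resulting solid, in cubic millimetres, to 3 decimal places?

Profile (r,z), 5 vertices: (7.5,2.5) (16,15.5) (19.5,33) (17,33.5) (15.5,30.5)
edge 0: (7.5,2.5)→(16,15.5)  cross = 7.5·15.5 − 16·2.5 = 76.2500; (r_i+r_j)·cross = 23.5·76.2500 = 1791.8750
edge 1: (16,15.5)→(19.5,33)  cross = 16·33 − 19.5·15.5 = 225.7500; (r_i+r_j)·cross = 35.5·225.7500 = 8014.1250
edge 2: (19.5,33)→(17,33.5)  cross = 19.5·33.5 − 17·33 = 92.2500; (r_i+r_j)·cross = 36.5·92.2500 = 3367.1250
edge 3: (17,33.5)→(15.5,30.5)  cross = 17·30.5 − 15.5·33.5 = -0.7500; (r_i+r_j)·cross = 32.5·-0.7500 = -24.3750
edge 4: (15.5,30.5)→(7.5,2.5)  cross = 15.5·2.5 − 7.5·30.5 = -190.0000; (r_i+r_j)·cross = 23·-190.0000 = -4370.0000
Σcross = 203.5000 → A = |Σcross|/2 = 101.7500 mm²
Σ(r_i+r_j)·cross = 8778.7500 → first moment M = |Σ|/6 = 1463.1250
R_c = M/A = 1463.1250/101.7500 = 14.3796 mm
θ = 58° = 1.012291 rad
V = θ·R_c·A = 1.012291·14.3796·101.7500 = 1481.108 mm³

Volume = 1481.108 mm³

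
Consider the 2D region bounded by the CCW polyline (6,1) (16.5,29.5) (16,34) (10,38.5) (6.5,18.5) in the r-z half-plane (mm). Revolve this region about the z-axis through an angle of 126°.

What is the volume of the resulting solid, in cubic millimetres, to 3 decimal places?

Volume = 4140.521 mm³

Profile (r,z), 5 vertices: (6,1) (16.5,29.5) (16,34) (10,38.5) (6.5,18.5)
edge 0: (6,1)→(16.5,29.5)  cross = 6·29.5 − 16.5·1 = 160.5000; (r_i+r_j)·cross = 22.5·160.5000 = 3611.2500
edge 1: (16.5,29.5)→(16,34)  cross = 16.5·34 − 16·29.5 = 89.0000; (r_i+r_j)·cross = 32.5·89.0000 = 2892.5000
edge 2: (16,34)→(10,38.5)  cross = 16·38.5 − 10·34 = 276.0000; (r_i+r_j)·cross = 26·276.0000 = 7176.0000
edge 3: (10,38.5)→(6.5,18.5)  cross = 10·18.5 − 6.5·38.5 = -65.2500; (r_i+r_j)·cross = 16.5·-65.2500 = -1076.6250
edge 4: (6.5,18.5)→(6,1)  cross = 6.5·1 − 6·18.5 = -104.5000; (r_i+r_j)·cross = 12.5·-104.5000 = -1306.2500
Σcross = 355.7500 → A = |Σcross|/2 = 177.8750 mm²
Σ(r_i+r_j)·cross = 11296.8750 → first moment M = |Σ|/6 = 1882.8125
R_c = M/A = 1882.8125/177.8750 = 10.5850 mm
θ = 126° = 2.199115 rad
V = θ·R_c·A = 2.199115·10.5850·177.8750 = 4140.521 mm³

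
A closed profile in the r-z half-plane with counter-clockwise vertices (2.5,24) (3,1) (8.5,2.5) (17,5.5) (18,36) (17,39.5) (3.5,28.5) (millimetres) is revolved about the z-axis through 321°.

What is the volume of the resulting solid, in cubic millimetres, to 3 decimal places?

Volume = 26433.795 mm³

Profile (r,z), 7 vertices: (2.5,24) (3,1) (8.5,2.5) (17,5.5) (18,36) (17,39.5) (3.5,28.5)
edge 0: (2.5,24)→(3,1)  cross = 2.5·1 − 3·24 = -69.5000; (r_i+r_j)·cross = 5.5·-69.5000 = -382.2500
edge 1: (3,1)→(8.5,2.5)  cross = 3·2.5 − 8.5·1 = -1.0000; (r_i+r_j)·cross = 11.5·-1.0000 = -11.5000
edge 2: (8.5,2.5)→(17,5.5)  cross = 8.5·5.5 − 17·2.5 = 4.2500; (r_i+r_j)·cross = 25.5·4.2500 = 108.3750
edge 3: (17,5.5)→(18,36)  cross = 17·36 − 18·5.5 = 513.0000; (r_i+r_j)·cross = 35·513.0000 = 17955.0000
edge 4: (18,36)→(17,39.5)  cross = 18·39.5 − 17·36 = 99.0000; (r_i+r_j)·cross = 35·99.0000 = 3465.0000
edge 5: (17,39.5)→(3.5,28.5)  cross = 17·28.5 − 3.5·39.5 = 346.2500; (r_i+r_j)·cross = 20.5·346.2500 = 7098.1250
edge 6: (3.5,28.5)→(2.5,24)  cross = 3.5·24 − 2.5·28.5 = 12.7500; (r_i+r_j)·cross = 6·12.7500 = 76.5000
Σcross = 904.7500 → A = |Σcross|/2 = 452.3750 mm²
Σ(r_i+r_j)·cross = 28309.2500 → first moment M = |Σ|/6 = 4718.2083
R_c = M/A = 4718.2083/452.3750 = 10.4299 mm
θ = 321° = 5.602507 rad
V = θ·R_c·A = 5.602507·10.4299·452.3750 = 26433.795 mm³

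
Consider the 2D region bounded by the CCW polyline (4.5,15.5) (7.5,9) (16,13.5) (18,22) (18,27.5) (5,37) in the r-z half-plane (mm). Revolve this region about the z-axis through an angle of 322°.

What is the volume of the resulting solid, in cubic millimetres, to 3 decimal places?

Profile (r,z), 6 vertices: (4.5,15.5) (7.5,9) (16,13.5) (18,22) (18,27.5) (5,37)
edge 0: (4.5,15.5)→(7.5,9)  cross = 4.5·9 − 7.5·15.5 = -75.7500; (r_i+r_j)·cross = 12·-75.7500 = -909.0000
edge 1: (7.5,9)→(16,13.5)  cross = 7.5·13.5 − 16·9 = -42.7500; (r_i+r_j)·cross = 23.5·-42.7500 = -1004.6250
edge 2: (16,13.5)→(18,22)  cross = 16·22 − 18·13.5 = 109.0000; (r_i+r_j)·cross = 34·109.0000 = 3706.0000
edge 3: (18,22)→(18,27.5)  cross = 18·27.5 − 18·22 = 99.0000; (r_i+r_j)·cross = 36·99.0000 = 3564.0000
edge 4: (18,27.5)→(5,37)  cross = 18·37 − 5·27.5 = 528.5000; (r_i+r_j)·cross = 23·528.5000 = 12155.5000
edge 5: (5,37)→(4.5,15.5)  cross = 5·15.5 − 4.5·37 = -89.0000; (r_i+r_j)·cross = 9.5·-89.0000 = -845.5000
Σcross = 529.0000 → A = |Σcross|/2 = 264.5000 mm²
Σ(r_i+r_j)·cross = 16666.3750 → first moment M = |Σ|/6 = 2777.7292
R_c = M/A = 2777.7292/264.5000 = 10.5018 mm
θ = 322° = 5.619960 rad
V = θ·R_c·A = 5.619960·10.5018·264.5000 = 15610.727 mm³

Volume = 15610.727 mm³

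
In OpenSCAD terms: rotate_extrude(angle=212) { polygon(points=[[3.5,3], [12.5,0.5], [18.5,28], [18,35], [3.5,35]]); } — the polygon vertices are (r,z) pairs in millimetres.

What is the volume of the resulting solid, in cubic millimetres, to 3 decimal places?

Volume = 15636.768 mm³

Profile (r,z), 5 vertices: (3.5,3) (12.5,0.5) (18.5,28) (18,35) (3.5,35)
edge 0: (3.5,3)→(12.5,0.5)  cross = 3.5·0.5 − 12.5·3 = -35.7500; (r_i+r_j)·cross = 16·-35.7500 = -572.0000
edge 1: (12.5,0.5)→(18.5,28)  cross = 12.5·28 − 18.5·0.5 = 340.7500; (r_i+r_j)·cross = 31·340.7500 = 10563.2500
edge 2: (18.5,28)→(18,35)  cross = 18.5·35 − 18·28 = 143.5000; (r_i+r_j)·cross = 36.5·143.5000 = 5237.7500
edge 3: (18,35)→(3.5,35)  cross = 18·35 − 3.5·35 = 507.5000; (r_i+r_j)·cross = 21.5·507.5000 = 10911.2500
edge 4: (3.5,35)→(3.5,3)  cross = 3.5·3 − 3.5·35 = -112.0000; (r_i+r_j)·cross = 7·-112.0000 = -784.0000
Σcross = 844.0000 → A = |Σcross|/2 = 422.0000 mm²
Σ(r_i+r_j)·cross = 25356.2500 → first moment M = |Σ|/6 = 4226.0417
R_c = M/A = 4226.0417/422.0000 = 10.0143 mm
θ = 212° = 3.700098 rad
V = θ·R_c·A = 3.700098·10.0143·422.0000 = 15636.768 mm³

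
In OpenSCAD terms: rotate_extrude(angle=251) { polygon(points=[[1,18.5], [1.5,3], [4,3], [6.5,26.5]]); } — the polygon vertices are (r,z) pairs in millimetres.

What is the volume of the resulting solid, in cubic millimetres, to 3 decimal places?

Volume = 1101.218 mm³

Profile (r,z), 4 vertices: (1,18.5) (1.5,3) (4,3) (6.5,26.5)
edge 0: (1,18.5)→(1.5,3)  cross = 1·3 − 1.5·18.5 = -24.7500; (r_i+r_j)·cross = 2.5·-24.7500 = -61.8750
edge 1: (1.5,3)→(4,3)  cross = 1.5·3 − 4·3 = -7.5000; (r_i+r_j)·cross = 5.5·-7.5000 = -41.2500
edge 2: (4,3)→(6.5,26.5)  cross = 4·26.5 − 6.5·3 = 86.5000; (r_i+r_j)·cross = 10.5·86.5000 = 908.2500
edge 3: (6.5,26.5)→(1,18.5)  cross = 6.5·18.5 − 1·26.5 = 93.7500; (r_i+r_j)·cross = 7.5·93.7500 = 703.1250
Σcross = 148.0000 → A = |Σcross|/2 = 74.0000 mm²
Σ(r_i+r_j)·cross = 1508.2500 → first moment M = |Σ|/6 = 251.3750
R_c = M/A = 251.3750/74.0000 = 3.3970 mm
θ = 251° = 4.380776 rad
V = θ·R_c·A = 4.380776·3.3970·74.0000 = 1101.218 mm³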